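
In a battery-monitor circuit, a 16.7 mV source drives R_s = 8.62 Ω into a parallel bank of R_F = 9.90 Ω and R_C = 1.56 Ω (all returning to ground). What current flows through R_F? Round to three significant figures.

I ≈ 0.228 mA

Parallel bank: R_p = 1/(1/9.90 + 1/1.56) = 1.348 Ω.
Node voltage V_A = V_s · R_p/(R_s + R_p) = 16.7 × 0.1352 = 2.258 mV.
I(R_F) = V_A / R_F = 2.258/9.90 = 0.2281 mA.
(Check via current divider: I_total = 1.675 mA; share G_k/ΣG = 0.1361 → same result.)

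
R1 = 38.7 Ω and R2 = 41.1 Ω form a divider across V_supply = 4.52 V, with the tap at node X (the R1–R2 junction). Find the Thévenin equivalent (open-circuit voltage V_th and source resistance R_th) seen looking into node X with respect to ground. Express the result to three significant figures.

V_th ≈ 2.33 V, R_th ≈ 19.9 Ω

With X open, the divider is unloaded: V_th = 4.52 × 41.1/79.80 = 2.328 V.
Looking into X with the source shorted: R_th = R1·R2/(R1+R2) = 38.70 × 41.1/79.80 = 19.93 Ω.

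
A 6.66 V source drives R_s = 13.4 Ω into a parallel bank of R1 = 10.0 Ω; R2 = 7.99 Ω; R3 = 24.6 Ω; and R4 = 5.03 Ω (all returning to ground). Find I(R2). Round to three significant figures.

I ≈ 0.115 A

Equivalent of the parallel group: R_p = 2.152 Ω.
V_A = 6.66 × 2.152/15.55 = 0.9217 V.
I(R2) = V_A / R2 = 0.9217/7.99 = 0.1154 A.
(Check via current divider: I_total = 0.4282 A; share G_k/ΣG = 0.2694 → same result.)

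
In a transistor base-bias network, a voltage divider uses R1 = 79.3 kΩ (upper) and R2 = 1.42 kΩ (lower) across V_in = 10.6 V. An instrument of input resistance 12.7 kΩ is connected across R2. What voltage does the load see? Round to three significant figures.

V_out ≈ 0.168 V

First combine the lower leg with the load: R2 ‖ R_L = 1.277 kΩ.
Now apply the divider: V_out = 10.6 × 0.01585 = 0.1680 V.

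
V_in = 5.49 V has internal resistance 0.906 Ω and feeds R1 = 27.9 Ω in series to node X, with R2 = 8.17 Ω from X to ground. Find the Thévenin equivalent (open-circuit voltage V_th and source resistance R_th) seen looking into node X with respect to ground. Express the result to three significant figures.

R1' = 0.906 + 27.9 = 28.81 Ω (source resistance + R1).
Open-circuit (no load on X): V_th = V_in · R2/(R1' + R2) = 5.49 × 8.17/(28.81 + 8.17) = 1.213 V.
With V_in suppressed (replaced by a short), R_th = R1' ‖ R2 = (28.81 × 8.17)/(28.81 + 8.17) = 6.365 Ω.

V_th ≈ 1.21 V, R_th ≈ 6.36 Ω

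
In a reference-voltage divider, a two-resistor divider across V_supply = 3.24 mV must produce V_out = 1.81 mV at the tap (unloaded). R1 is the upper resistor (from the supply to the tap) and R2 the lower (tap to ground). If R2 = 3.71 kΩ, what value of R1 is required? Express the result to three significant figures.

R1 ≈ 2.93 kΩ

V_out/V_supply = R2/(R1+R2) = 0.5586.
R1 = R2·(1/k − 1) = 3.71 × 0.7901 = 2.931 kΩ.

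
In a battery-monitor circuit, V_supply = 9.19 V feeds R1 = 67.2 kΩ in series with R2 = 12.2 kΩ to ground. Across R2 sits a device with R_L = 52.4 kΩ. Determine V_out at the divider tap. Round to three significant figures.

V_out ≈ 1.18 V

R2 ‖ R_L = (12.2 × 52.4)/(12.2 + 52.4) = 9.896 kΩ.
Voltage divider with the loaded lower leg: V_out = 9.19 × 9.896/(67.2 + 9.896) = 9.19 × 0.1284 = 1.180 V.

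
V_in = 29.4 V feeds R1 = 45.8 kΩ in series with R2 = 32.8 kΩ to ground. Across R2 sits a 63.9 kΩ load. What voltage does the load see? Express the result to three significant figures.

First combine the lower leg with the load: R2 ‖ R_L = 21.67 kΩ.
Then V_out = V_in · R2'/(R1 + R2') = 29.4 × 21.67/67.47 = 9.444 V.
(Unloaded it would be 12.3 V; the load pulls it down.)

V_out ≈ 9.44 V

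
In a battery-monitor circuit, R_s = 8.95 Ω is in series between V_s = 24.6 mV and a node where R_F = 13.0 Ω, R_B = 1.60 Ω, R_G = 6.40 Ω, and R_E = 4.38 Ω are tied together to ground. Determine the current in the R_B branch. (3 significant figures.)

Equivalent of the parallel group: R_p = 0.9204 Ω.
Node voltage V_A = V_s · R_p/(R_s + R_p) = 24.6 × 0.09325 = 2.294 mV.
Branch current I = V_A/R_B = 2.294/1.60 = 1.434 mA.
(Equivalently: I_total = 2.492 mA, then current-divider fraction G_k/ΣG = 0.5753.)

I ≈ 1.43 mA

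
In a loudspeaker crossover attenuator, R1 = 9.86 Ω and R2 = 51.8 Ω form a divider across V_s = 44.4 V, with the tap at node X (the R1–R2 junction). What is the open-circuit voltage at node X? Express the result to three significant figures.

Open-circuit (no load on X): V_th = V_s · R2/(R1 + R2) = 44.4 × 51.8/(9.860 + 51.8) = 37.30 V.

V_th ≈ 37.3 V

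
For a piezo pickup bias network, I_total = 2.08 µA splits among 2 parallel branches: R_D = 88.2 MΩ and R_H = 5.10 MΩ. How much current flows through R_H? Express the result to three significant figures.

I ≈ 1.97 µA

With just two branches, the current splits inversely with resistance.
I(R_H) = 2.08 × 88.2/(88.2 + 5.10) = 2.08 × 0.9453 = 1.966 µA.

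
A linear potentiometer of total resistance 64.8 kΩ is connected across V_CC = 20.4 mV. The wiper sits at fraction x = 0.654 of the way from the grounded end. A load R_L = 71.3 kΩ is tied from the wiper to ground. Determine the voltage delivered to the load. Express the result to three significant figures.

Split the track: R_lower = x·R_p = 42.38 kΩ, R_upper = (1−x)·R_p = 22.42 kΩ.
Lower segment in parallel with the load: 42.38 ‖ 71.3 = 26.58 kΩ.
V_out = 20.4 × 26.58/(22.42 + 26.58) = 11.07 mV.
(Unloaded: V_out = x·V_CC = 13.3 mV.)

V_out ≈ 11.1 mV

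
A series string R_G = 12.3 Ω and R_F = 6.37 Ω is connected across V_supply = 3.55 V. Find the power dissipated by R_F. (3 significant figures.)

P ≈ 0.230 W

The common current is I = 3.55/18.67 = 0.1901 A.
P(R_F) = I²·R_F = (0.1901)² × 6.37 = 0.2303 W.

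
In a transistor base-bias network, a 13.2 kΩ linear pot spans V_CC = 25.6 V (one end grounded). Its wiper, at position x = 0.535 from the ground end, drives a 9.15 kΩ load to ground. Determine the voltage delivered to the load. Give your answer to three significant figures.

V_out ≈ 10.1 V

Split the track: R_lower = x·R_p = 7.062 kΩ, R_upper = (1−x)·R_p = 6.138 kΩ.
(x·R_p) ‖ R_L = 3.986 kΩ.
Then V_out = V_CC · 3.986/(6.138 + 3.986) = 10.08 V.
(Unloaded: V_out = x·V_CC = 13.7 V.)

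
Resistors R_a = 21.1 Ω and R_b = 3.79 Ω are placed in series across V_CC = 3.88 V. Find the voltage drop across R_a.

V ≈ 3.29 V

ΣR = 21.1 + 3.79 = 24.89 Ω.
V = V_CC · R/ΣR = 3.88 × 0.8477 = 3.289 V.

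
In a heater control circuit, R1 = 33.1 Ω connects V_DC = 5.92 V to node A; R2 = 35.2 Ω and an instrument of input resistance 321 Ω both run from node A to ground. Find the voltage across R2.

V_out ≈ 2.90 V

The load sits in parallel with R2, giving an effective lower resistance R2' = R2·R_L/(R2+R_L) = 31.72 Ω.
Voltage divider with the loaded lower leg: V_out = 5.92 × 31.72/(33.1 + 31.72) = 5.92 × 0.4894 = 2.897 V.
(Unloaded it would be 3.05 V; the load pulls it down.)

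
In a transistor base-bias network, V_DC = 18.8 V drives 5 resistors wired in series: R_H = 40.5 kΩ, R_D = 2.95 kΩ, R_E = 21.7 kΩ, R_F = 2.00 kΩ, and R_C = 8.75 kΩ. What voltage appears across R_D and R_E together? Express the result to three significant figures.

Total series resistance ΣR = 40.5 + 2.95 + 21.7 + 2.00 + 8.75 = 75.90 kΩ.
R_{R_D..R_E} = 2.95 + 21.7 = 24.65 kΩ.
V = V_DC · R/ΣR = 18.8 × 0.3248 = 6.106 V.

V ≈ 6.11 V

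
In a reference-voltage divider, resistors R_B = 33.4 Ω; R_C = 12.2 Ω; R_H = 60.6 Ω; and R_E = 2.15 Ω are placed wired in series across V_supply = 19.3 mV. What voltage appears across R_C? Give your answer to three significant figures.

V ≈ 2.17 mV

Series total: ΣR = 33.4 + 12.2 + 60.6 + 2.15 = 108.3 Ω.
V = V_supply · R/ΣR = 19.3 × 0.1126 = 2.173 mV.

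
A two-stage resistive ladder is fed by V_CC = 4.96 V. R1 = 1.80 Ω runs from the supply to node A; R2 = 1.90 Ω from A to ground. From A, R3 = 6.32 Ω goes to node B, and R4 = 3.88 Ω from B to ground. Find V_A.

V_A ≈ 2.34 V

Node A sees R2 in parallel with the series input of stage 2, R3 + R4 = 10.20 Ω.
R2 ‖ (R3+R4) = 1.602 Ω.
First divider: V_A = V_CC · 1.602/(1.80 + 1.602) = 2.335 V.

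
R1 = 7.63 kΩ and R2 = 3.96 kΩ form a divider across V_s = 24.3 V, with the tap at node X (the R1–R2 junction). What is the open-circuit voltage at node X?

V_th is the unloaded tap voltage: V_s · R2/(R1+R2) = 24.3 × 0.3417 = 8.303 V.

V_th ≈ 8.30 V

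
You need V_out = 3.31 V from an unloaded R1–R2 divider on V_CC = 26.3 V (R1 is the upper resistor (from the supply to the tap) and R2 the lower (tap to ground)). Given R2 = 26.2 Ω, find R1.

V_out/V_CC = R2/(R1+R2) = 0.1259.
Rearranging, R1 = R2·(1−k)/k = 26.2 × 6.946 = 182.0 Ω.

R1 ≈ 182 Ω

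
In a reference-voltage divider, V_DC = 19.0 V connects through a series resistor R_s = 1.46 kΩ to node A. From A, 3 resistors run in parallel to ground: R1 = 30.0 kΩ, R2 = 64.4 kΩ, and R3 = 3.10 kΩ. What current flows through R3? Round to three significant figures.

Equivalent of the parallel group: R_p = 2.692 kΩ.
V_A = 19.0 × 2.692/4.152 = 12.32 V.
Branch current I = V_A/R3 = 12.32/3.10 = 3.974 mA.

I ≈ 3.97 mA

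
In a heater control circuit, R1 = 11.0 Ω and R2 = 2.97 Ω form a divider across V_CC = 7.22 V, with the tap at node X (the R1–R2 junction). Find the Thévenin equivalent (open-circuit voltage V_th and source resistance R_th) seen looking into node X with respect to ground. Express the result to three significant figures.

V_th is the unloaded tap voltage: V_CC · R2/(R1+R2) = 7.22 × 0.2126 = 1.535 V.
Zeroing V_CC shorts the top of R1 to ground, so R_th = R1 ‖ R2 = 2.339 Ω.

V_th ≈ 1.53 V, R_th ≈ 2.34 Ω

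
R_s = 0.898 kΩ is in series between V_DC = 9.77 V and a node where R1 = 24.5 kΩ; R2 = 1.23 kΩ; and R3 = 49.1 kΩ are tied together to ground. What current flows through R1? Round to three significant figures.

Combine the parallel branches: R_p = (1/24.5 + 1/1.23 + 1/49.1)⁻¹ = 1.144 kΩ.
Node voltage V_A = V_DC · R_p/(R_s + R_p) = 9.77 × 0.5602 = 5.473 V.
I(R1) = V_A / R1 = 5.473/24.5 = 0.2234 mA.

I ≈ 0.223 mA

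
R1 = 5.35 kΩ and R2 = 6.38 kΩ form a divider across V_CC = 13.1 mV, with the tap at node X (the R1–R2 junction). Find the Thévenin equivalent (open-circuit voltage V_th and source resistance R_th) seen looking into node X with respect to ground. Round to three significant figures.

V_th is the unloaded tap voltage: V_CC · R2/(R1+R2) = 13.1 × 0.5439 = 7.125 mV.
With V_CC suppressed (replaced by a short), R_th = R1 ‖ R2 = (5.350 × 6.38)/(5.350 + 6.38) = 2.910 kΩ.

V_th ≈ 7.13 mV, R_th ≈ 2.91 kΩ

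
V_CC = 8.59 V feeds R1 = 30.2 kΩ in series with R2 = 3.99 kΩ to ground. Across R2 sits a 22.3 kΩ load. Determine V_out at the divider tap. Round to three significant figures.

V_out ≈ 0.866 V

First combine the lower leg with the load: R2 ‖ R_L = 3.384 kΩ.
Now apply the divider: V_out = 8.59 × 0.1008 = 0.8656 V.
(Unloaded it would be 1.00 V; the load pulls it down.)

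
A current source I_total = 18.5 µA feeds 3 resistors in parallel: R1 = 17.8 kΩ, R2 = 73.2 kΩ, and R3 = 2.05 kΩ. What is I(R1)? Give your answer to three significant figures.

I ≈ 1.86 µA

Conductances: ΣG = 1/17.8 + 1/73.2 + 1/2.05 = 0.5576 (1/kΩ).
Current divider: I(R1) = I_total · G_k/ΣG = 18.5 × (0.05618/0.5576) = 18.5 × 0.1007 = 1.864 µA.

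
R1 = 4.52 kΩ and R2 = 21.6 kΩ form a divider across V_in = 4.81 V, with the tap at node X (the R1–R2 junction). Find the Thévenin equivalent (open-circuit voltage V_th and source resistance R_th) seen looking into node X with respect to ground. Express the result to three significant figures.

V_th ≈ 3.98 V, R_th ≈ 3.74 kΩ

Open-circuit (no load on X): V_th = V_in · R2/(R1 + R2) = 4.81 × 21.6/(4.520 + 21.6) = 3.978 V.
Looking into X with the source shorted: R_th = R1·R2/(R1+R2) = 4.520 × 21.6/26.12 = 3.738 kΩ.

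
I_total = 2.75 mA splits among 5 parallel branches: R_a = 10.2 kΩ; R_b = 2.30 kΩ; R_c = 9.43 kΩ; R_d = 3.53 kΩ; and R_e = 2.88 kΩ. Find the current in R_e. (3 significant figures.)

Conductances: ΣG = 1/10.2 + 1/2.30 + 1/9.43 + 1/3.53 + 1/2.88 = 1.269 (1/kΩ).
Current divider: I(R_e) = I_total · G_k/ΣG = 2.75 × (0.3472/1.269) = 2.75 × 0.2735 = 0.7522 mA.

I ≈ 0.752 mA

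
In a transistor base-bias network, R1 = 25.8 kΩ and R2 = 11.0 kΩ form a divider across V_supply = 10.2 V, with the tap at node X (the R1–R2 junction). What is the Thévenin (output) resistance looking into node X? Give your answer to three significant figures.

Zeroing V_supply shorts the top of R1 to ground, so R_th = R1 ‖ R2 = 7.712 kΩ.

R_th ≈ 7.71 kΩ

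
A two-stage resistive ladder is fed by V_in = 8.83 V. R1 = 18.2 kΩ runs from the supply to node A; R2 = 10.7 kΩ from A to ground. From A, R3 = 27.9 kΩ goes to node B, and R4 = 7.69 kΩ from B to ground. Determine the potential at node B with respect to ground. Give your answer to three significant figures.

V_B ≈ 0.594 V

Looking into the second stage from A: R3 + R4 = 35.59 kΩ appears in parallel with R2.
Effective lower resistance at A: R2 ‖ 35.59 = 8.227 kΩ.
So V_A = 8.83 × 0.3113 = 2.749 V.
Stage 2 is unloaded, so V_B = V_A · R4/(R3+R4) = 2.749 × 7.69/35.59 = 0.5939 V.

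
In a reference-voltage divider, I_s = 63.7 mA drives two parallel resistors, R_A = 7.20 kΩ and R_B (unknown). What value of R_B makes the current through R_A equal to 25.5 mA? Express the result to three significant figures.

R_B ≈ 4.81 kΩ

Two-branch current divider: I_A = I_s · R_B/(R_A + R_B).
With f = 0.4003, R_B = R_A · f/(1−f) = 7.20 × 0.6675 = 4.806 kΩ.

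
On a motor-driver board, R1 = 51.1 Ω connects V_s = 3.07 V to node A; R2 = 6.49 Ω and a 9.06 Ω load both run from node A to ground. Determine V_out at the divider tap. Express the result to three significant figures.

V_out ≈ 0.212 V

R2 ‖ R_L = (6.49 × 9.06)/(6.49 + 9.06) = 3.781 Ω.
Voltage divider with the loaded lower leg: V_out = 3.07 × 3.781/(51.1 + 3.781) = 3.07 × 0.06890 = 0.2115 V.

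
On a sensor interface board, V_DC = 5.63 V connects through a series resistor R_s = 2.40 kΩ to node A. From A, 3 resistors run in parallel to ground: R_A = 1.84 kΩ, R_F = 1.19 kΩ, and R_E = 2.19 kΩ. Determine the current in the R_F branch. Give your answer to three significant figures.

I ≈ 0.873 mA

Combine the parallel branches: R_p = (1/1.84 + 1/1.19 + 1/2.19)⁻¹ = 0.5433 kΩ.
Node voltage V_A = V_DC · R_p/(R_s + R_p) = 5.63 × 0.1846 = 1.039 V.
Branch current I = V_A/R_F = 1.039/1.19 = 0.8734 mA.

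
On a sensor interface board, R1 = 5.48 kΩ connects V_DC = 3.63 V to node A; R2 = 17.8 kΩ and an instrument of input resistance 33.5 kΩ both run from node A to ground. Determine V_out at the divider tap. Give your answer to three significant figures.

V_out ≈ 2.47 V

First combine the lower leg with the load: R2 ‖ R_L = 11.62 kΩ.
Voltage divider with the loaded lower leg: V_out = 3.63 × 11.62/(5.48 + 11.62) = 3.63 × 0.6796 = 2.467 V.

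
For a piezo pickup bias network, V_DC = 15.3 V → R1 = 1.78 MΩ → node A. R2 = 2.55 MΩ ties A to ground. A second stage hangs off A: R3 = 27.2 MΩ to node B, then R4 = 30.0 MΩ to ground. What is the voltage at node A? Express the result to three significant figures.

The second stage (R3 + R4 = 57.20 MΩ) loads node A in parallel with R2.
Effective lower resistance at A: R2 ‖ 57.20 = 2.441 MΩ.
So V_A = 15.3 × 0.5783 = 8.848 V.

V_A ≈ 8.85 V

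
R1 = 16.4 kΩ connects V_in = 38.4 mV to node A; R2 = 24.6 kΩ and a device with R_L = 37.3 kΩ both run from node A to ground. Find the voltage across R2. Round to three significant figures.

V_out ≈ 18.2 mV

R2 ‖ R_L = (24.6 × 37.3)/(24.6 + 37.3) = 14.82 kΩ.
Now apply the divider: V_out = 38.4 × 0.4748 = 18.23 mV.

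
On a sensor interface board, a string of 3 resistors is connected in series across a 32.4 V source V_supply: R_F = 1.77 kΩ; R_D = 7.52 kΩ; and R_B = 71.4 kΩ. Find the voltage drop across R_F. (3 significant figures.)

Total series resistance ΣR = 1.77 + 7.52 + 71.4 = 80.69 kΩ.
V = V_supply · R/ΣR = 32.4 × 0.02194 = 0.7107 V.

V ≈ 0.711 V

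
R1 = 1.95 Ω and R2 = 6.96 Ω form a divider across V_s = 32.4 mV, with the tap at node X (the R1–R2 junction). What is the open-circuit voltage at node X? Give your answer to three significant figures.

V_th is the unloaded tap voltage: V_s · R2/(R1+R2) = 32.4 × 0.7811 = 25.31 mV.

V_th ≈ 25.3 mV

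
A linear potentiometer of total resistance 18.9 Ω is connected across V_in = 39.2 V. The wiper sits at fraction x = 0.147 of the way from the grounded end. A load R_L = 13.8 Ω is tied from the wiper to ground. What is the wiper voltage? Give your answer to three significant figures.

V_out ≈ 4.92 V

Lower segment x·R_p = 2.778 Ω; upper segment (1−x)·R_p = 16.12 Ω.
Lower segment in parallel with the load: 2.778 ‖ 13.8 = 2.313 Ω.
Loaded-divider output: V_out = 39.2 × 0.1255 = 4.918 V.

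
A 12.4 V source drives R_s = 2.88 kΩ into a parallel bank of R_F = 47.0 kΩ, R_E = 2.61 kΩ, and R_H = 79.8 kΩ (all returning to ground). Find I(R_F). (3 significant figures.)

I ≈ 0.120 mA

Parallel bank: R_p = 1/(1/47.0 + 1/2.61 + 1/79.8) = 2.398 kΩ.
V_A = 12.4 × 2.398/5.278 = 5.634 V.
I(R_F) = V_A / R_F = 5.634/47.0 = 0.1199 mA.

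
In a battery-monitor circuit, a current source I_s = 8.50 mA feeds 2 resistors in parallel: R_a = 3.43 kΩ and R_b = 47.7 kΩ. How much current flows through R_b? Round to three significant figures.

With just two branches, the current splits inversely with resistance.
I(R_b) = 8.50 × 3.43/(3.43 + 47.7) = 8.50 × 0.06708 = 0.5702 mA.

I ≈ 0.570 mA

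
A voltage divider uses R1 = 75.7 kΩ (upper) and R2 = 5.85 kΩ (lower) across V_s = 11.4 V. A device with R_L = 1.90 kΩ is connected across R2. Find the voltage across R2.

V_out ≈ 0.212 V

R2 ‖ R_L = (5.85 × 1.90)/(5.85 + 1.90) = 1.434 kΩ.
Voltage divider with the loaded lower leg: V_out = 11.4 × 1.434/(75.7 + 1.434) = 11.4 × 0.01859 = 0.2120 V.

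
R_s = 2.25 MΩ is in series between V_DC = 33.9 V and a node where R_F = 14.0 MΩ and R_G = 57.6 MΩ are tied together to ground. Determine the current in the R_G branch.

Combine the parallel branches: R_p = (1/14.0 + 1/57.6)⁻¹ = 11.26 MΩ.
V_A = 33.9 × 11.26/13.51 = 28.26 V.
Branch current I = V_A/R_G = 28.26/57.6 = 0.4905 µA.
(Check via current divider: I_total = 2.509 µA; share G_k/ΣG = 0.1955 → same result.)

I ≈ 0.491 µA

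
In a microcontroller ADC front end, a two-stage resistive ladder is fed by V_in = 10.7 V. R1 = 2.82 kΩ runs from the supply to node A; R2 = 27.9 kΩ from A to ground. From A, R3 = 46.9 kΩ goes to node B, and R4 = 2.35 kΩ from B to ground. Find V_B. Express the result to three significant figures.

V_B ≈ 0.441 V

Looking into the second stage from A: R3 + R4 = 49.25 kΩ appears in parallel with R2.
R2 ‖ (R3+R4) = 17.81 kΩ.
First divider: V_A = V_in · 17.81/(2.82 + 17.81) = 9.237 V.
Stage 2 is unloaded, so V_B = V_A · R4/(R3+R4) = 9.237 × 2.35/49.25 = 0.4408 V.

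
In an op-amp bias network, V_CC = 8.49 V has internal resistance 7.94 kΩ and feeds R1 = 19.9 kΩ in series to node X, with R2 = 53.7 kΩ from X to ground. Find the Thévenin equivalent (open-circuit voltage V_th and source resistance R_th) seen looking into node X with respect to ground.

R1' = 7.94 + 19.9 = 27.84 kΩ (source resistance + R1).
With X open, the divider is unloaded: V_th = 8.49 × 53.7/81.54 = 5.591 V.
Zeroing V_CC shorts the top of R1' to ground, so R_th = R1' ‖ R2 = 18.33 kΩ.

V_th ≈ 5.59 V, R_th ≈ 18.3 kΩ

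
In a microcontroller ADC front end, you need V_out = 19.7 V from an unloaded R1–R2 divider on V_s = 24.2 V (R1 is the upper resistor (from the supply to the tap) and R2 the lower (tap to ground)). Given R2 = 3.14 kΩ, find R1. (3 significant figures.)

R1 ≈ 0.717 kΩ

V_out/V_s = R2/(R1+R2) = 0.8140.
Rearranging, R1 = R2·(1−k)/k = 3.14 × 0.2284 = 0.7173 kΩ.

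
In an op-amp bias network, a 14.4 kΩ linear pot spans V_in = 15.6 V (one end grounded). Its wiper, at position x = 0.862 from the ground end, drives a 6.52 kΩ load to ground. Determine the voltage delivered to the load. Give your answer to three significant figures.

The pot divides into 1.987 kΩ above the wiper and 12.41 kΩ below.
R_L loads the lower segment: effective lower R = 4.275 kΩ.
Then V_out = V_in · 4.275/(1.987 + 4.275) = 10.65 V.

V_out ≈ 10.6 V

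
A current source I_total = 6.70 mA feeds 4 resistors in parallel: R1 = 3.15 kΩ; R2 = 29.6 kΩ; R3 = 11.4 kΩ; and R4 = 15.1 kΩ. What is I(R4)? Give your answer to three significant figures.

I ≈ 0.878 mA

ΣG = 1/3.15 + 1/29.6 + 1/11.4 + 1/15.1 = 0.5052.
Current divider: I(R4) = I_total · G_k/ΣG = 6.70 × (0.06623/0.5052) = 6.70 × 0.1311 = 0.8783 mA.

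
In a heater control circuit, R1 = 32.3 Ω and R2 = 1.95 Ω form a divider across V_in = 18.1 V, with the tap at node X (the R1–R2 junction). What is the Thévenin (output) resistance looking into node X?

Zeroing V_in shorts the top of R1 to ground, so R_th = R1 ‖ R2 = 1.839 Ω.

R_th ≈ 1.84 Ω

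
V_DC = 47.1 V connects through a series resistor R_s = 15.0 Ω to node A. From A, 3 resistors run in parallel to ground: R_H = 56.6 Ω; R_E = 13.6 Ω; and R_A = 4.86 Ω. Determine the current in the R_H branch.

Parallel bank: R_p = 1/(1/56.6 + 1/13.6 + 1/4.86) = 3.367 Ω.
V_A = 47.1 × 3.367/18.37 = 8.635 V.
Branch current I = V_A/R_H = 8.635/56.6 = 0.1526 A.

I ≈ 0.153 A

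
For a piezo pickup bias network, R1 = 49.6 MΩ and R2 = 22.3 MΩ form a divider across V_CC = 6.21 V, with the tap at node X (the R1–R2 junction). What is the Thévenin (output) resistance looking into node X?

Zeroing V_CC shorts the top of R1 to ground, so R_th = R1 ‖ R2 = 15.38 MΩ.

R_th ≈ 15.4 MΩ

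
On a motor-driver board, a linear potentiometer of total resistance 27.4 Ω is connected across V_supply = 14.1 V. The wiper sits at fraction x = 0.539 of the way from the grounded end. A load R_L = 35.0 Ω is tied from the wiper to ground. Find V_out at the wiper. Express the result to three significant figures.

Lower segment x·R_p = 14.77 Ω; upper segment (1−x)·R_p = 12.63 Ω.
Lower segment in parallel with the load: 14.77 ‖ 35.0 = 10.39 Ω.
Then V_out = V_supply · 10.39/(12.63 + 10.39) = 6.362 V.
(Unloaded: V_out = x·V_supply = 7.60 V.)

V_out ≈ 6.36 V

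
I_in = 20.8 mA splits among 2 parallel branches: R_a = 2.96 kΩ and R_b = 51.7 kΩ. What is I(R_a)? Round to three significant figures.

I ≈ 19.7 mA

With just two branches, the current splits inversely with resistance.
I(R_a) = 20.8 × 51.7/(2.96 + 51.7) = 20.8 × 0.9458 = 19.67 mA.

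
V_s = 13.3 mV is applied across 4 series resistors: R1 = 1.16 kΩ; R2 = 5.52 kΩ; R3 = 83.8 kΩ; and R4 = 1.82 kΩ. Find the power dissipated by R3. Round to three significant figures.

The common current is I = 13.3/92.30 = 0.1441 µA.
V(R3) = I·R = 12.08 mV; P = V·I = 12.08 × 0.1441 = 1.740 nW.

P ≈ 1.74 nW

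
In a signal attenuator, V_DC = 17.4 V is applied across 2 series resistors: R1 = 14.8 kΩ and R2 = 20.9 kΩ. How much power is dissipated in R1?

P ≈ 3.52 mW

The common current is I = 17.4/35.70 = 0.4874 mA.
V(R1) = I·R = 7.213 V; P = V·I = 7.213 × 0.4874 = 3.516 mW.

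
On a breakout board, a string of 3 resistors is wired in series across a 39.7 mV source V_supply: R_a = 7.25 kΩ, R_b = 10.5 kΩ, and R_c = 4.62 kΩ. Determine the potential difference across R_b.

V ≈ 18.6 mV

Total series resistance ΣR = 7.25 + 10.5 + 4.62 = 22.37 kΩ.
By the voltage-divider rule, V = 39.7 × 10.50/22.37 = 18.63 mV.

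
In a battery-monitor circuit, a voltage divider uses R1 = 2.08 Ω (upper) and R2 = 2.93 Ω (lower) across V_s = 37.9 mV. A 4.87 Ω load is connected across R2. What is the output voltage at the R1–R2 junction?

V_out ≈ 17.7 mV

First combine the lower leg with the load: R2 ‖ R_L = 1.829 Ω.
Then V_out = V_s · R2'/(R1 + R2') = 37.9 × 1.829/3.909 = 17.74 mV.
(Unloaded it would be 22.2 mV; the load pulls it down.)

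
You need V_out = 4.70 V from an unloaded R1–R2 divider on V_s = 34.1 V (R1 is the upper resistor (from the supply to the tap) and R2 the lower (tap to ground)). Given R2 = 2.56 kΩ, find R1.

R1 ≈ 16.0 kΩ

V_out/V_s = R2/(R1+R2) = 0.1378.
Rearranging, R1 = R2·(1−k)/k = 2.56 × 6.255 = 16.01 kΩ.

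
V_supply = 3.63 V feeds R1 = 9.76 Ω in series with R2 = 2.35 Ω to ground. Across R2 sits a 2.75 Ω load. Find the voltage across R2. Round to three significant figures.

V_out ≈ 0.417 V

The load sits in parallel with R2, giving an effective lower resistance R2' = R2·R_L/(R2+R_L) = 1.267 Ω.
Then V_out = V_supply · R2'/(R1 + R2') = 3.63 × 1.267/11.03 = 0.4171 V.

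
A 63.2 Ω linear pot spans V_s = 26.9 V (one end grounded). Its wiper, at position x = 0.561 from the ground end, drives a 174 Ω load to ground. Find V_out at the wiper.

Split the track: R_lower = x·R_p = 35.46 Ω, R_upper = (1−x)·R_p = 27.74 Ω.
Lower segment in parallel with the load: 35.46 ‖ 174 = 29.45 Ω.
V_out = 26.9 × 29.45/(27.74 + 29.45) = 13.85 V.

V_out ≈ 13.9 V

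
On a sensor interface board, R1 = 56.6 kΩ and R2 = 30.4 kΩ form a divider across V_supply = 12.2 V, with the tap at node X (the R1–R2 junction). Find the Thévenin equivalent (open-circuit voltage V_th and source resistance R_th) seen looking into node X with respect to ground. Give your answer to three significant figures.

V_th ≈ 4.26 V, R_th ≈ 19.8 kΩ

V_th is the unloaded tap voltage: V_supply · R2/(R1+R2) = 12.2 × 0.3494 = 4.263 V.
With V_supply suppressed (replaced by a short), R_th = R1 ‖ R2 = (56.60 × 30.4)/(56.60 + 30.4) = 19.78 kΩ.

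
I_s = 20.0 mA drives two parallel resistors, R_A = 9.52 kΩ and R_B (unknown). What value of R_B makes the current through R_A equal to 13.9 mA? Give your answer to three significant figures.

R_B ≈ 21.7 kΩ

In a two-way split, I_A/I_s = R_B/(R_A + R_B).
With f = 0.6950, R_B = R_A · f/(1−f) = 9.52 × 2.279 = 21.69 kΩ.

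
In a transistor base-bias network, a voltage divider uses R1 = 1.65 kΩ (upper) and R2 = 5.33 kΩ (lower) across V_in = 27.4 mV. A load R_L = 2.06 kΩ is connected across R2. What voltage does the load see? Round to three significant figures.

V_out ≈ 13.0 mV

First combine the lower leg with the load: R2 ‖ R_L = 1.486 kΩ.
Then V_out = V_in · R2'/(R1 + R2') = 27.4 × 1.486/3.136 = 12.98 mV.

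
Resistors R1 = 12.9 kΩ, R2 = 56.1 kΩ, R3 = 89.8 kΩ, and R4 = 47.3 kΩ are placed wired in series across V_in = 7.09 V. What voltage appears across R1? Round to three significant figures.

Series total: ΣR = 12.9 + 56.1 + 89.8 + 47.3 = 206.1 kΩ.
V = V_in · R/ΣR = 7.09 × 0.06259 = 0.4438 V.

V ≈ 0.444 V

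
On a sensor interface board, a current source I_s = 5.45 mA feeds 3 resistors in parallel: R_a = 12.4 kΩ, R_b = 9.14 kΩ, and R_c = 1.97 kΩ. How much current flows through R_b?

I ≈ 0.855 mA

Conductances: ΣG = 1/12.4 + 1/9.14 + 1/1.97 = 0.6977 (1/kΩ).
R_b takes the fraction G_k/ΣG = 0.1094/0.6977 = 0.1568, so I = 5.45 × 0.1568 = 0.8547 mA.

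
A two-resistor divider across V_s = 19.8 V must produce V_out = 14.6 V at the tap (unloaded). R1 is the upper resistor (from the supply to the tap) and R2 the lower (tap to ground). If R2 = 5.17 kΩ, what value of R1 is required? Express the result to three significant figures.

R1 ≈ 1.84 kΩ

The divider ratio is R2/(R1+R2) = 14.6/19.8 = 0.7374.
Rearranging, R1 = R2·(1−k)/k = 5.17 × 0.3562 = 1.841 kΩ.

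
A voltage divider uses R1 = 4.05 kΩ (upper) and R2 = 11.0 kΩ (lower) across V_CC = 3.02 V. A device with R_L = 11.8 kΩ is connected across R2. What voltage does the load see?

First combine the lower leg with the load: R2 ‖ R_L = 5.693 kΩ.
Voltage divider with the loaded lower leg: V_out = 3.02 × 5.693/(4.05 + 5.693) = 3.02 × 0.5843 = 1.765 V.
(Unloaded it would be 2.21 V; the load pulls it down.)

V_out ≈ 1.76 V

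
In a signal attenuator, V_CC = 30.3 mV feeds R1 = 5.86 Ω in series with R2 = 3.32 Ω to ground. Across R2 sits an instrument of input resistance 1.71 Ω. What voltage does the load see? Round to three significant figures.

V_out ≈ 4.89 mV

R2 ‖ R_L = (3.32 × 1.71)/(3.32 + 1.71) = 1.129 Ω.
Now apply the divider: V_out = 30.3 × 0.1615 = 4.893 mV.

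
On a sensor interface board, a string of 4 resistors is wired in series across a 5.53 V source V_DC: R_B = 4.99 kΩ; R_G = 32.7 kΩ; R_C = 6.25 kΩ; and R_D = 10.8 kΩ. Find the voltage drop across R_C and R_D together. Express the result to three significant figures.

V ≈ 1.72 V

Total series resistance ΣR = 4.99 + 32.7 + 6.25 + 10.8 = 54.74 kΩ.
R_{R_C..R_D} = 6.25 + 10.8 = 17.05 kΩ.
V = V_DC · R/ΣR = 5.53 × 0.3115 = 1.722 V.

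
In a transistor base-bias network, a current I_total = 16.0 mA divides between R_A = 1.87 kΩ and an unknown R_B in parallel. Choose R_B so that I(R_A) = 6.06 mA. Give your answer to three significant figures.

In a two-way split, I_A/I_total = R_B/(R_A + R_B).
With f = 0.3787, R_B = R_A · f/(1−f) = 1.87 × 0.6097 = 1.140 kΩ.

R_B ≈ 1.14 kΩ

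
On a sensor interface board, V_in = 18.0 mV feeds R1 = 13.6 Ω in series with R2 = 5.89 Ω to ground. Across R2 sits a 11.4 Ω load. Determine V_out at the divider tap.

R2 ‖ R_L = (5.89 × 11.4)/(5.89 + 11.4) = 3.884 Ω.
Then V_out = V_in · R2'/(R1 + R2') = 18.0 × 3.884/17.48 = 3.998 mV.

V_out ≈ 4.00 mV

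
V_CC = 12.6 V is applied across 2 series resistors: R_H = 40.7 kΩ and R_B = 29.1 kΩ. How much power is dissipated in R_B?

Series current I = V_CC/ΣR = 12.6/69.80 = 0.1805 mA.
V(R_B) = I·R = 5.253 V; P = V·I = 5.253 × 0.1805 = 0.9483 mW.

P ≈ 0.948 mW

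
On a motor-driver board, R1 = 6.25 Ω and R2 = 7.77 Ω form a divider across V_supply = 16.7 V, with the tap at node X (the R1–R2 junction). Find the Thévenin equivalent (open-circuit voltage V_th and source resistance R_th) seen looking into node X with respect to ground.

V_th ≈ 9.26 V, R_th ≈ 3.46 Ω

V_th is the unloaded tap voltage: V_supply · R2/(R1+R2) = 16.7 × 0.5542 = 9.255 V.
With V_supply suppressed (replaced by a short), R_th = R1 ‖ R2 = (6.250 × 7.77)/(6.250 + 7.77) = 3.464 Ω.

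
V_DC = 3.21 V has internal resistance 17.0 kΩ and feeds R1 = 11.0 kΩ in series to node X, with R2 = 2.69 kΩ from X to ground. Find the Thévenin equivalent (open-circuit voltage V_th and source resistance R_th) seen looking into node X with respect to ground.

R1' = 17.0 + 11.0 = 28.00 kΩ (source resistance + R1).
Open-circuit (no load on X): V_th = V_DC · R2/(R1' + R2) = 3.21 × 2.69/(28.00 + 2.69) = 0.2814 V.
With V_DC suppressed (replaced by a short), R_th = R1' ‖ R2 = (28.00 × 2.69)/(28.00 + 2.69) = 2.454 kΩ.

V_th ≈ 0.281 V, R_th ≈ 2.45 kΩ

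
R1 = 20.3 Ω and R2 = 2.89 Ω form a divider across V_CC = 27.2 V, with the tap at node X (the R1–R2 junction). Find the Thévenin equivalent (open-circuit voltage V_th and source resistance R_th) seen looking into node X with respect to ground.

V_th ≈ 3.39 V, R_th ≈ 2.53 Ω

With X open, the divider is unloaded: V_th = 27.2 × 2.89/23.19 = 3.390 V.
Looking into X with the source shorted: R_th = R1·R2/(R1+R2) = 20.30 × 2.89/23.19 = 2.530 Ω.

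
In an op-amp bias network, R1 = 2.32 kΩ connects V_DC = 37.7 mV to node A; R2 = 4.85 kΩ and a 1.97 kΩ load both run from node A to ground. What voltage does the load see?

The load sits in parallel with R2, giving an effective lower resistance R2' = R2·R_L/(R2+R_L) = 1.401 kΩ.
Voltage divider with the loaded lower leg: V_out = 37.7 × 1.401/(2.32 + 1.401) = 37.7 × 0.3765 = 14.19 mV.
(Unloaded it would be 25.5 mV; the load pulls it down.)

V_out ≈ 14.2 mV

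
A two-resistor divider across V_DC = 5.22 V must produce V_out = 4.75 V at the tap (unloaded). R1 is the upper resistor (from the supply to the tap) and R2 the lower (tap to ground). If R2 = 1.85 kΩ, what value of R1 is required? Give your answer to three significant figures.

R1 ≈ 0.183 kΩ

The divider ratio is R2/(R1+R2) = 4.75/5.22 = 0.9100.
R1 = R2·(1/k − 1) = 1.85 × 0.09895 = 0.1831 kΩ.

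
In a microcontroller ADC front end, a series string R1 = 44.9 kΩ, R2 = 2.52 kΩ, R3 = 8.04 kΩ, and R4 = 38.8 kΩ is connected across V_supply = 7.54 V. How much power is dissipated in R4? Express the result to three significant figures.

Series current I = V_supply/ΣR = 7.54/94.26 = 0.07999 mA.
V(R4) = I·R = 3.104 V; P = V·I = 3.104 × 0.07999 = 0.2483 mW.

P ≈ 0.248 mW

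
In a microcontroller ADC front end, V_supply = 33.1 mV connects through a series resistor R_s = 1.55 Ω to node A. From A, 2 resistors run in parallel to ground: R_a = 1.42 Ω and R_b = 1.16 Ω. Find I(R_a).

I ≈ 6.80 mA

Parallel bank: R_p = 1/(1/1.42 + 1/1.16) = 0.6384 Ω.
Node voltage V_A = V_supply · R_p/(R_s + R_p) = 33.1 × 0.2917 = 9.656 mV.
I(R_a) = V_A / R_a = 9.656/1.42 = 6.800 mA.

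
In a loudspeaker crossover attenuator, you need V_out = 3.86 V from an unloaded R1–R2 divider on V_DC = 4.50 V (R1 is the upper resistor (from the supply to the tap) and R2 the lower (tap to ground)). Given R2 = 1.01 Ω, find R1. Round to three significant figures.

V_out/V_DC = R2/(R1+R2) = 0.8578.
Rearranging, R1 = R2·(1−k)/k = 1.01 × 0.1658 = 0.1675 Ω.

R1 ≈ 0.167 Ω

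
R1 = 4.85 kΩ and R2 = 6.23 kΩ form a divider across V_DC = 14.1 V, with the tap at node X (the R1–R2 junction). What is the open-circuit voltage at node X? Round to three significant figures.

V_th ≈ 7.93 V

With X open, the divider is unloaded: V_th = 14.1 × 6.23/11.08 = 7.928 V.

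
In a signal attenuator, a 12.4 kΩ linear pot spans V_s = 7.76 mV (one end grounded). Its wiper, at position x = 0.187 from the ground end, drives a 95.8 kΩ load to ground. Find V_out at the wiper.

V_out ≈ 1.42 mV

Lower segment x·R_p = 2.319 kΩ; upper segment (1−x)·R_p = 10.08 kΩ.
R_L loads the lower segment: effective lower R = 2.264 kΩ.
Loaded-divider output: V_out = 7.76 × 0.1834 = 1.423 mV.
(Unloaded: V_out = x·V_s = 1.45 mV.)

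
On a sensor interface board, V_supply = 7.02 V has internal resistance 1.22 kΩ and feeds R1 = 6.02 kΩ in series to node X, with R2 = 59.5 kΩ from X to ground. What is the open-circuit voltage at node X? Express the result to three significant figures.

R1' = 1.22 + 6.02 = 7.240 kΩ (source resistance + R1).
Open-circuit (no load on X): V_th = V_supply · R2/(R1' + R2) = 7.02 × 59.5/(7.240 + 59.5) = 6.258 V.

V_th ≈ 6.26 V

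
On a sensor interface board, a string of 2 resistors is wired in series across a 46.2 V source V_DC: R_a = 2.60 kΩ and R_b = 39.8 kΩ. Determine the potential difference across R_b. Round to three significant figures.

V ≈ 43.4 V

ΣR = 2.60 + 39.8 = 42.40 kΩ.
V = V_DC · R/ΣR = 46.2 × 0.9387 = 43.37 V.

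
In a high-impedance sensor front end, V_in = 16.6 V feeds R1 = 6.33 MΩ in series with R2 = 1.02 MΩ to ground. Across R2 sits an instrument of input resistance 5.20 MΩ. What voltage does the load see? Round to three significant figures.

V_out ≈ 1.97 V

First combine the lower leg with the load: R2 ‖ R_L = 0.8527 MΩ.
Then V_out = V_in · R2'/(R1 + R2') = 16.6 × 0.8527/7.183 = 1.971 V.
(Unloaded it would be 2.30 V; the load pulls it down.)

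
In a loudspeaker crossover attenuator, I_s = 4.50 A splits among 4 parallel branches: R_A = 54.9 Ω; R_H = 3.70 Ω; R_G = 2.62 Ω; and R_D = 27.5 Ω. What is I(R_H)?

I ≈ 1.72 A

Conductances: ΣG = 1/54.9 + 1/3.70 + 1/2.62 + 1/27.5 = 0.7065 (1/Ω).
By the current-divider rule, I = I_s · G_k/ΣG = 4.50 × 0.3825 = 1.721 A.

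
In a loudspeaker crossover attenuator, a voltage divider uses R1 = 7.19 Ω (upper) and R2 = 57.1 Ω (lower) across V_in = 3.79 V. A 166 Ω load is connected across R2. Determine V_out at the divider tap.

V_out ≈ 3.24 V

R2 ‖ R_L = (57.1 × 166)/(57.1 + 166) = 42.49 Ω.
Voltage divider with the loaded lower leg: V_out = 3.79 × 42.49/(7.19 + 42.49) = 3.79 × 0.8553 = 3.241 V.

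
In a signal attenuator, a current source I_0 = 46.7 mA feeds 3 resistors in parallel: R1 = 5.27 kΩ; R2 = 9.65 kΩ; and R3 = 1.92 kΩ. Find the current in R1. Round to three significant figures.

ΣG = 1/5.27 + 1/9.65 + 1/1.92 = 0.8142.
Current divider: I(R1) = I_0 · G_k/ΣG = 46.7 × (0.1898/0.8142) = 46.7 × 0.2331 = 10.88 mA.

I ≈ 10.9 mA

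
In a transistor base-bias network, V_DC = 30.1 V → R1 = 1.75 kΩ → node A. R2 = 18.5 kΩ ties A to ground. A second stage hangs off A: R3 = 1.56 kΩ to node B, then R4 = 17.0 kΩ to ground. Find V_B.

Looking into the second stage from A: R3 + R4 = 18.56 kΩ appears in parallel with R2.
Effective lower resistance at A: R2 ‖ 18.56 = 9.265 kΩ.
So V_A = 30.1 × 0.8411 = 25.32 V.
Stage 2 is unloaded, so V_B = V_A · R4/(R3+R4) = 25.32 × 17.0/18.56 = 23.19 V.

V_B ≈ 23.2 V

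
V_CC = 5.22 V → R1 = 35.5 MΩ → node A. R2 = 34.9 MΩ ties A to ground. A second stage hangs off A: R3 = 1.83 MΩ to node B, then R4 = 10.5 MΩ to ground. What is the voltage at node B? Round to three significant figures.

The second stage (R3 + R4 = 12.33 MΩ) loads node A in parallel with R2.
R2 ‖ (R3+R4) = 9.111 MΩ.
So V_A = 5.22 × 0.2042 = 1.066 V.
Then the unloaded second divider: V_B = V_A × R4/(R3+R4) = 1.066 × 0.8516 = 0.9079 V.

V_B ≈ 0.908 V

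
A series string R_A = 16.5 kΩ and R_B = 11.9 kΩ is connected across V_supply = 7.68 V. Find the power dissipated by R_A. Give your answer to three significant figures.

Series current I = V_supply/ΣR = 7.68/28.40 = 0.2704 mA.
V(R_A) = I·R = 4.462 V; P = V·I = 4.462 × 0.2704 = 1.207 mW.

P ≈ 1.21 mW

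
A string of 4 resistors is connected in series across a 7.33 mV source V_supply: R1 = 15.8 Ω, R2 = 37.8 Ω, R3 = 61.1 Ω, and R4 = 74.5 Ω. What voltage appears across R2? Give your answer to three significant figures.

V ≈ 1.46 mV

ΣR = 15.8 + 37.8 + 61.1 + 74.5 = 189.2 Ω.
V = V_supply · R/ΣR = 7.33 × 0.1998 = 1.464 mV.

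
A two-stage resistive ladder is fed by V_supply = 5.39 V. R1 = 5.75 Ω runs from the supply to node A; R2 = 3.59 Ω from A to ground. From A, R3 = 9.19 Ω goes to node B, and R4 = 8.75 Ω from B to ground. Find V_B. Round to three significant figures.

V_B ≈ 0.900 V

The second stage (R3 + R4 = 17.94 Ω) loads node A in parallel with R2.
Effective lower resistance at A: R2 ‖ 17.94 = 2.991 Ω.
First divider: V_A = V_supply · 2.991/(5.75 + 2.991) = 1.845 V.
Stage 2 is unloaded, so V_B = V_A · R4/(R3+R4) = 1.845 × 8.75/17.94 = 0.8996 V.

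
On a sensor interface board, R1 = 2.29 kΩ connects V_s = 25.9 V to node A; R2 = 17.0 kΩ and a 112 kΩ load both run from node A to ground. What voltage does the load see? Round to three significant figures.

V_out ≈ 22.4 V

The load sits in parallel with R2, giving an effective lower resistance R2' = R2·R_L/(R2+R_L) = 14.76 kΩ.
Then V_out = V_s · R2'/(R1 + R2') = 25.9 × 14.76/17.05 = 22.42 V.
(Unloaded it would be 22.8 V; the load pulls it down.)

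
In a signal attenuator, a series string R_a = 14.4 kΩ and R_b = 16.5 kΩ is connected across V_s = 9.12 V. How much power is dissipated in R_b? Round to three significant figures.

Series current I = V_s/ΣR = 9.12/30.90 = 0.2951 mA.
V(R_b) = I·R = 4.870 V; P = V·I = 4.870 × 0.2951 = 1.437 mW.

P ≈ 1.44 mW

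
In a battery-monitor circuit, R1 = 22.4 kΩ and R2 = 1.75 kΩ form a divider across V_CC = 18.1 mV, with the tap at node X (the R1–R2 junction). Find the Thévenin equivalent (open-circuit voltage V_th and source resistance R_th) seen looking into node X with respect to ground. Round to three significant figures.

V_th ≈ 1.31 mV, R_th ≈ 1.62 kΩ

V_th is the unloaded tap voltage: V_CC · R2/(R1+R2) = 18.1 × 0.07246 = 1.312 mV.
Zeroing V_CC shorts the top of R1 to ground, so R_th = R1 ‖ R2 = 1.623 kΩ.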